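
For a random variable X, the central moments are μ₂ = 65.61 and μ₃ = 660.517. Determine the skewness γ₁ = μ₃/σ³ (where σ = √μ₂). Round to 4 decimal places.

1.2429

σ = √μ₂ = √65.61 = 8.10000
σ³ = μ₂^(3/2) = 531.44100
γ₁ = μ₃/σ³ = 660.517 / 531.44100 ≈ 1.2429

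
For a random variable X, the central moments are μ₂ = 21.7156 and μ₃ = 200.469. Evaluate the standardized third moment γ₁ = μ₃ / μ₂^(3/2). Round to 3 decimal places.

1.981

σ = √μ₂ = √21.7156 = 4.66000
σ³ = μ₂^(3/2) = 101.19470
γ₁ = μ₃/σ³ = 200.469 / 101.19470 ≈ 1.981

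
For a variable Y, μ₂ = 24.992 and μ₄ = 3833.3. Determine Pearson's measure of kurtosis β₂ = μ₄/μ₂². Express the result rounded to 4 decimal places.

6.1372

μ₂² = 24.992² = 624.60006
μ₄/μ₂² = 3833.3 / 624.60006 = 6.13721
β₂ ≈ 6.1372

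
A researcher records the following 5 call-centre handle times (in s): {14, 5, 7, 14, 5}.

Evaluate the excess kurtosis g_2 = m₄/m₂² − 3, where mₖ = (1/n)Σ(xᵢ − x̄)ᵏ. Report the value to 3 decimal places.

-1.798

x̄ = 9.0000
Σ(xᵢ − x̄)² = 86.0000 ⇒ m₂ = 17.20000
Σ(xᵢ − x̄)⁴ = 1778.0000 ⇒ m₄ = 355.60000
m₂² = 295.84000
g_2 = m₄/m₂² − 3 = 1.20200 − 3 ≈ -1.798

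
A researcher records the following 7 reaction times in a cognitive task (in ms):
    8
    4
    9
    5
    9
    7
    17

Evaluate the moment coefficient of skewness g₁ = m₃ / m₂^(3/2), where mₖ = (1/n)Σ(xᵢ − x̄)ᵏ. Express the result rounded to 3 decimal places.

1.183

x̄ = (8 + 4 + 9 + 5 + 9 + 7 + 17) / 7 = 8.4286
deviations (xᵢ − x̄): -0.4286, -4.4286, 0.5714, -3.4286, 0.5714, -1.4286, 8.5714
Σ(xᵢ − x̄)² = 107.7143 ⇒ m₂ = 107.7143/7 = 15.38776
Σ(xᵢ − x̄)³ = 499.9592 ⇒ m₃ = 499.9592/7 = 71.42274
m₂^(3/2) = 15.38776^(1.5) = 60.36190
g₁ = m₃ / m₂^(3/2) = 71.42274 / 60.36190 ≈ 1.183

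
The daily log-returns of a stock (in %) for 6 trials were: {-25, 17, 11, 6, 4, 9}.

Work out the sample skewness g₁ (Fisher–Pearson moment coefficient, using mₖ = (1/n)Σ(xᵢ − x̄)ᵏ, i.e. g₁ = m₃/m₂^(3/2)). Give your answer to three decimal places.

-1.409

x̄ = (-25 + 17 + 11 + 6 + 4 + 9) / 6 = 3.6667
deviations (xᵢ − x̄): -28.6667, 13.3333, 7.3333, 2.3333, 0.3333, 5.3333
Σ(xᵢ − x̄)² = 1087.3333 ⇒ m₂ = 1087.3333/6 = 181.22222
Σ(xᵢ − x̄)³ = -20628.4444 ⇒ m₃ = -20628.4444/6 = -3438.07407
m₂^(3/2) = 181.22222^(1.5) = 2439.59187
g₁ = m₃ / m₂^(3/2) = -3438.07407 / 2439.59187 ≈ -1.409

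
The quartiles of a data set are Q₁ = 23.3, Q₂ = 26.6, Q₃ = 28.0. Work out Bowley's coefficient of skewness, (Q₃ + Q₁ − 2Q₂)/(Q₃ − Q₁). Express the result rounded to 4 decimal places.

-0.4043

numerator: Q₃ + Q₁ − 2Q₂ = 28.0 + 23.3 − 2×26.6 = -1.9000
denominator: Q₃ − Q₁ = 28.0 − 23.3 = 4.7000
Bowley skewness = -1.9000 / 4.7000 ≈ -0.4043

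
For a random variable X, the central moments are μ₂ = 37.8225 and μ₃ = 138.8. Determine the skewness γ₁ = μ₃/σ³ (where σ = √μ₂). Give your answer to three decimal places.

0.597

σ = √μ₂ = √37.8225 = 6.15000
σ³ = μ₂^(3/2) = 232.60838
γ₁ = μ₃/σ³ = 138.8 / 232.60838 ≈ 0.597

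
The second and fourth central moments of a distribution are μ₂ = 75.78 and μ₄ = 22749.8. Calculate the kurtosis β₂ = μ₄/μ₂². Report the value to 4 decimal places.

μ₂² = 75.78² = 5742.60840
μ₄/μ₂² = 22749.8 / 5742.60840 = 3.96158
β₂ ≈ 3.9616

3.9616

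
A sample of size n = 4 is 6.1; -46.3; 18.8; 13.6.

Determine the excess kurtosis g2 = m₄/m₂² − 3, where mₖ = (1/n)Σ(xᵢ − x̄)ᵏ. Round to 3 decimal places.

x̄ = -1.9500
Σ(xᵢ − x̄)² = 2704.0900 ⇒ m₂ = 676.02250
Σ(xᵢ − x̄)⁴ = 4116836.0004 ⇒ m₄ = 1029209.00011
m₂² = 457006.42051
g2 = m₄/m₂² − 3 = 2.25207 − 3 ≈ -0.748

-0.748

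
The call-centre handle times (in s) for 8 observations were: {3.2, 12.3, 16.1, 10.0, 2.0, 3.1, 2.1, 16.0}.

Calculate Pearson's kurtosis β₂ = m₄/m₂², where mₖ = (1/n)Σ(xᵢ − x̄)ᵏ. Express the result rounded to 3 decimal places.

1.340

x̄ = 8.1000
Σ(xᵢ − x̄)² = 269.8800 ⇒ m₂ = 33.73500
Σ(xᵢ − x̄)⁴ = 12197.2740 ⇒ m₄ = 1524.65925
m₂² = 1138.05023
β₂ = m₄/m₂² = 1524.65925 / 1138.05023 ≈ 1.340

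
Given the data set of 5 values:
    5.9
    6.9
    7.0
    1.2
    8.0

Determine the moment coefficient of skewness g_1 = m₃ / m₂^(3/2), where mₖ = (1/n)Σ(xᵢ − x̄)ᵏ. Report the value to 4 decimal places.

-1.2188

x̄ = (5.9 + 6.9 + 7.0 + 1.2 + 8.0) / 5 = 5.8000
deviations (xᵢ − x̄): 0.1000, 1.1000, 1.2000, -4.6000, 2.2000
Σ(xᵢ − x̄)² = 28.6600 ⇒ m₂ = 28.6600/5 = 5.73200
Σ(xᵢ − x̄)³ = -83.6280 ⇒ m₃ = -83.6280/5 = -16.72560
m₂^(3/2) = 5.73200^(1.5) = 13.72332
g_1 = m₃ / m₂^(3/2) = -16.72560 / 13.72332 ≈ -1.2188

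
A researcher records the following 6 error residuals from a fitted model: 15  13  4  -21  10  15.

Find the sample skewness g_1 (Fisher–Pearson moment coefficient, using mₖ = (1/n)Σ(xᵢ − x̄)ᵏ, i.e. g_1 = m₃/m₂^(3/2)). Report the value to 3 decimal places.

x̄ = (15 + 13 + 4 - 21 + 10 + 15) / 6 = 6.0000
deviations (xᵢ − x̄): 9.0000, 7.0000, -2.0000, -27.0000, 4.0000, 9.0000
Σ(xᵢ − x̄)² = 960.0000 ⇒ m₂ = 960.0000/6 = 160.00000
Σ(xᵢ − x̄)³ = -17826.0000 ⇒ m₃ = -17826.0000/6 = -2971.00000
m₂^(3/2) = 160.00000^(1.5) = 2023.85770
g_1 = m₃ / m₂^(3/2) = -2971.00000 / 2023.85770 ≈ -1.468

-1.468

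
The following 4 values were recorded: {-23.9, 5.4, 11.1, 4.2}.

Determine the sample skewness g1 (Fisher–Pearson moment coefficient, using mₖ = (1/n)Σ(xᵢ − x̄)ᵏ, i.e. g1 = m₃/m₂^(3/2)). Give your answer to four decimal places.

x̄ = (-23.9 + 5.4 + 11.1 + 4.2) / 4 = -0.8000
deviations (xᵢ − x̄): -23.1000, 6.2000, 11.9000, 5.0000
Σ(xᵢ − x̄)² = 738.6600 ⇒ m₂ = 738.6600/4 = 184.66500
Σ(xᵢ − x̄)³ = -10277.9040 ⇒ m₃ = -10277.9040/4 = -2569.47600
m₂^(3/2) = 184.66500^(1.5) = 2509.44040
g1 = m₃ / m₂^(3/2) = -2569.47600 / 2509.44040 ≈ -1.0239

-1.0239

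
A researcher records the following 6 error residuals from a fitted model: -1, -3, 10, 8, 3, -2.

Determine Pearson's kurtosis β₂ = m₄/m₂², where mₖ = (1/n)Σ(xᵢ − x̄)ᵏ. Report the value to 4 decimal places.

1.4911

x̄ = 2.5000
Σ(xᵢ − x̄)² = 149.5000 ⇒ m₂ = 24.91667
Σ(xᵢ − x̄)⁴ = 5554.3750 ⇒ m₄ = 925.72917
m₂² = 620.84028
β₂ = m₄/m₂² = 925.72917 / 620.84028 ≈ 1.4911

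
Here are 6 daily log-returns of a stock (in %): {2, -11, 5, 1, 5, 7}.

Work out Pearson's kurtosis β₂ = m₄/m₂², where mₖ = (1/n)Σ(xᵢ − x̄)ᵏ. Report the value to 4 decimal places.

3.4377

x̄ = 1.5000
Σ(xᵢ − x̄)² = 211.5000 ⇒ m₂ = 35.25000
Σ(xᵢ − x̄)⁴ = 25629.3750 ⇒ m₄ = 4271.56250
m₂² = 1242.56250
β₂ = m₄/m₂² = 4271.56250 / 1242.56250 ≈ 3.4377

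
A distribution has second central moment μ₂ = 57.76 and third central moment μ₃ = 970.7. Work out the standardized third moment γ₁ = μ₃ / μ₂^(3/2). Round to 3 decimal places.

σ = √μ₂ = √57.76 = 7.60000
σ³ = μ₂^(3/2) = 438.97600
γ₁ = μ₃/σ³ = 970.7 / 438.97600 ≈ 2.211

2.211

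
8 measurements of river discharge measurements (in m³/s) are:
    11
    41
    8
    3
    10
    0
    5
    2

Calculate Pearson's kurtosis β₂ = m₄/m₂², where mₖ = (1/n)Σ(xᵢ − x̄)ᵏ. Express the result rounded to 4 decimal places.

5.1912

x̄ = 10.0000
Σ(xᵢ − x̄)² = 1204.0000 ⇒ m₂ = 150.50000
Σ(xᵢ − x̄)⁴ = 940660.0000 ⇒ m₄ = 117582.50000
m₂² = 22650.25000
β₂ = m₄/m₂² = 117582.50000 / 22650.25000 ≈ 5.1912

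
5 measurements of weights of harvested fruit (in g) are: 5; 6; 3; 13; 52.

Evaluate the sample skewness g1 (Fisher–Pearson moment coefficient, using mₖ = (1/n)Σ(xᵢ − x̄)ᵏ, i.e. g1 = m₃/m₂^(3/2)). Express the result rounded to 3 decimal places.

1.382

x̄ = (5 + 6 + 3 + 13 + 52) / 5 = 15.8000
deviations (xᵢ − x̄): -10.8000, -9.8000, -12.8000, -2.8000, 36.2000
Σ(xᵢ − x̄)² = 1694.8000 ⇒ m₂ = 1694.8000/5 = 338.96000
Σ(xᵢ − x̄)³ = 43117.9200 ⇒ m₃ = 43117.9200/5 = 8623.58400
m₂^(3/2) = 338.96000^(1.5) = 6240.54726
g1 = m₃ / m₂^(3/2) = 8623.58400 / 6240.54726 ≈ 1.382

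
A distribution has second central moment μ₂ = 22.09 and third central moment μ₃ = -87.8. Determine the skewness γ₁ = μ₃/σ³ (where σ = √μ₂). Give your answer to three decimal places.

-0.846

σ = √μ₂ = √22.09 = 4.70000
σ³ = μ₂^(3/2) = 103.82300
γ₁ = μ₃/σ³ = -87.8 / 103.82300 ≈ -0.846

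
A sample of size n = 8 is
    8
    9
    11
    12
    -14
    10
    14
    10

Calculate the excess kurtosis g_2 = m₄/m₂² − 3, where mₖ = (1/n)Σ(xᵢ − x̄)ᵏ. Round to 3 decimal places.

x̄ = 7.5000
Σ(xᵢ − x̄)² = 552.0000 ⇒ m₂ = 69.00000
Σ(xᵢ − x̄)⁴ = 216103.5000 ⇒ m₄ = 27012.93750
m₂² = 4761.00000
g_2 = m₄/m₂² − 3 = 5.67379 − 3 ≈ 2.674

2.674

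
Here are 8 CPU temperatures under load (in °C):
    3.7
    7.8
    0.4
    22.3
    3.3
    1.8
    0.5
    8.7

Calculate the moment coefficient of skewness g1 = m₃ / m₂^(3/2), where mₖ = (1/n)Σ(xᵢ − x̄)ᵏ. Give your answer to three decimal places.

x̄ = (3.7 + 7.8 + 0.4 + 22.3 + 3.3 + 1.8 + 0.5 + 8.7) / 8 = 6.0625
deviations (xᵢ − x̄): -2.3625, 1.7375, -5.6625, 16.2375, -2.7625, -4.2625, -5.5625, 2.6375
Σ(xᵢ − x̄)² = 368.0188 ⇒ m₂ = 368.0188/8 = 46.00234
Σ(xᵢ − x̄)³ = 3839.3275 ⇒ m₃ = 3839.3275/8 = 479.91594
m₂^(3/2) = 46.00234^(1.5) = 312.01102
g1 = m₃ / m₂^(3/2) = 479.91594 / 312.01102 ≈ 1.538

1.538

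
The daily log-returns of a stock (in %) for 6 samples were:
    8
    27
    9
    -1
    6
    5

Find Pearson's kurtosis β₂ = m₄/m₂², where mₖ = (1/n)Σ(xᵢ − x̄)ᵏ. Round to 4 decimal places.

x̄ = 9.0000
Σ(xᵢ − x̄)² = 450.0000 ⇒ m₂ = 75.00000
Σ(xᵢ − x̄)⁴ = 115314.0000 ⇒ m₄ = 19219.00000
m₂² = 5625.00000
β₂ = m₄/m₂² = 19219.00000 / 5625.00000 ≈ 3.4167

3.4167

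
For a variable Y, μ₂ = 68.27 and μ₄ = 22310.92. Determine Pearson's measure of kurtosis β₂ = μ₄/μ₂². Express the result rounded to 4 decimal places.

4.7869

μ₂² = 68.27² = 4660.79290
μ₄/μ₂² = 22310.92 / 4660.79290 = 4.78694
β₂ ≈ 4.7869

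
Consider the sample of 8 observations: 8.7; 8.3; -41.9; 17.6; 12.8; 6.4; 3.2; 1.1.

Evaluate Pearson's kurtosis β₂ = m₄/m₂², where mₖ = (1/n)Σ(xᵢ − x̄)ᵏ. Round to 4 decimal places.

x̄ = 2.0250
Σ(xᵢ − x̄)² = 2393.3950 ⇒ m₂ = 299.17437
Σ(xᵢ − x̄)⁴ = 3798835.4258 ⇒ m₄ = 474854.42823
m₂² = 89505.30666
β₂ = m₄/m₂² = 474854.42823 / 89505.30666 ≈ 5.3053

5.3053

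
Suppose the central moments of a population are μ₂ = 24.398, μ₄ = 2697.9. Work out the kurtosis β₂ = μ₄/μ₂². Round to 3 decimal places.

4.532

μ₂² = 24.398² = 595.26240
μ₄/μ₂² = 2697.9 / 595.26240 = 4.53229
β₂ ≈ 4.532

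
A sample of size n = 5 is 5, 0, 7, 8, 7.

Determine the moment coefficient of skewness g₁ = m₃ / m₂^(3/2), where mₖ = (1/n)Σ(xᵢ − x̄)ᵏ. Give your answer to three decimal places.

-1.114

x̄ = (5 + 0 + 7 + 8 + 7) / 5 = 5.4000
deviations (xᵢ − x̄): -0.4000, -5.4000, 1.6000, 2.6000, 1.6000
Σ(xᵢ − x̄)² = 41.2000 ⇒ m₂ = 41.2000/5 = 8.24000
Σ(xᵢ − x̄)³ = -131.7600 ⇒ m₃ = -131.7600/5 = -26.35200
m₂^(3/2) = 8.24000^(1.5) = 23.65325
g₁ = m₃ / m₂^(3/2) = -26.35200 / 23.65325 ≈ -1.114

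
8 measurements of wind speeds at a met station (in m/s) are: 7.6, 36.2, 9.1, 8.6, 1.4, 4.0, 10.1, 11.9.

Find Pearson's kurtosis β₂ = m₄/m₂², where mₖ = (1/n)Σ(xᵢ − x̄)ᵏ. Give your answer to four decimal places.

x̄ = 11.1125
Σ(xᵢ − x̄)² = 798.6488 ⇒ m₂ = 99.83109
Σ(xᵢ − x̄)⁴ = 407790.1957 ⇒ m₄ = 50973.77446
m₂² = 9966.24728
β₂ = m₄/m₂² = 50973.77446 / 9966.24728 ≈ 5.1146

5.1146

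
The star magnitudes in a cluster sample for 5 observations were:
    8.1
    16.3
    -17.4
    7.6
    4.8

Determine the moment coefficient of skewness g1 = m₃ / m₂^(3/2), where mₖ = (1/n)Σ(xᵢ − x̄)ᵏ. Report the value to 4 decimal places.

-1.0497

x̄ = (8.1 + 16.3 - 17.4 + 7.6 + 4.8) / 5 = 3.8800
deviations (xᵢ − x̄): 4.2200, 12.4200, -21.2800, 3.7200, 0.9200
Σ(xᵢ − x̄)² = 639.5880 ⇒ m₂ = 639.5880/5 = 127.91760
Σ(xᵢ − x̄)³ = -7593.1277 ⇒ m₃ = -7593.1277/5 = -1518.62554
m₂^(3/2) = 127.91760^(1.5) = 1446.75654
g1 = m₃ / m₂^(3/2) = -1518.62554 / 1446.75654 ≈ -1.0497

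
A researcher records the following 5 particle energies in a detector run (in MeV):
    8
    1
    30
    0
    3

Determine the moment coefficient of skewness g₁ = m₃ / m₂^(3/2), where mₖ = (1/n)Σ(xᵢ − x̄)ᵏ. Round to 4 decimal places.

1.2886

x̄ = (8 + 1 + 30 + 0 + 3) / 5 = 8.4000
deviations (xᵢ − x̄): -0.4000, -7.4000, 21.6000, -8.4000, -5.4000
Σ(xᵢ − x̄)² = 621.2000 ⇒ m₂ = 621.2000/5 = 124.24000
Σ(xᵢ − x̄)³ = 8922.2400 ⇒ m₃ = 8922.2400/5 = 1784.44800
m₂^(3/2) = 124.24000^(1.5) = 1384.81629
g₁ = m₃ / m₂^(3/2) = 1784.44800 / 1384.81629 ≈ 1.2886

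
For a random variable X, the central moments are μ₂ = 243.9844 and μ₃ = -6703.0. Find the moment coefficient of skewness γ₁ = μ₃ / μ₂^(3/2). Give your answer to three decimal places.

-1.759

σ = √μ₂ = √243.9844 = 15.62000
σ³ = μ₂^(3/2) = 3811.03633
γ₁ = μ₃/σ³ = -6703.0 / 3811.03633 ≈ -1.759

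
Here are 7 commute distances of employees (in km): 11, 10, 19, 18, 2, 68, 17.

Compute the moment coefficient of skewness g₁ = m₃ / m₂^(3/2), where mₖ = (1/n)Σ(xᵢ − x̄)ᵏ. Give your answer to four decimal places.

x̄ = (11 + 10 + 19 + 18 + 2 + 68 + 17) / 7 = 20.7143
deviations (xᵢ − x̄): -9.7143, -10.7143, -1.7143, -2.7143, -18.7143, 47.2857, -3.7143
Σ(xᵢ − x̄)² = 2819.4286 ⇒ m₂ = 2819.4286/7 = 402.77551
Σ(xᵢ − x̄)³ = 96950.8163 ⇒ m₃ = 96950.8163/7 = 13850.11662
m₂^(3/2) = 402.77551^(1.5) = 8083.40958
g₁ = m₃ / m₂^(3/2) = 13850.11662 / 8083.40958 ≈ 1.7134

1.7134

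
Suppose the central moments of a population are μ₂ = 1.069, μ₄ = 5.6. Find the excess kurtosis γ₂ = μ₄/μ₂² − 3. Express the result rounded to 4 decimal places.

1.9004

μ₂² = 1.069² = 1.14276
μ₄/μ₂² = 5.6 / 1.14276 = 4.90041
γ₂ = 4.90041 − 3 ≈ 1.9004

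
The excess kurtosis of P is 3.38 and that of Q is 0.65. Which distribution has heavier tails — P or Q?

P

Higher excess kurtosis ⇒ heavier tails relative to the normal distribution.
3.38 vs 0.65: the larger is 3.38, so P has heavier tails.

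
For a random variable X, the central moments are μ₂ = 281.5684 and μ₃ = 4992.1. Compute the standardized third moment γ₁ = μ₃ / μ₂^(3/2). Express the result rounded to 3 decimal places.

1.057

σ = √μ₂ = √281.5684 = 16.78000
σ³ = μ₂^(3/2) = 4724.71775
γ₁ = μ₃/σ³ = 4992.1 / 4724.71775 ≈ 1.057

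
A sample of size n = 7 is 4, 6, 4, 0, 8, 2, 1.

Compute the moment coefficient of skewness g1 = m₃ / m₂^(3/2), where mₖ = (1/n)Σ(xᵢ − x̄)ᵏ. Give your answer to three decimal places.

x̄ = (4 + 6 + 4 + 0 + 8 + 2 + 1) / 7 = 3.5714
deviations (xᵢ − x̄): 0.4286, 2.4286, 0.4286, -3.5714, 4.4286, -1.5714, -2.5714
Σ(xᵢ − x̄)² = 47.7143 ⇒ m₂ = 47.7143/7 = 6.81633
Σ(xᵢ − x̄)³ = 34.8980 ⇒ m₃ = 34.8980/7 = 4.98542
m₂^(3/2) = 6.81633^(1.5) = 17.79613
g1 = m₃ / m₂^(3/2) = 4.98542 / 17.79613 ≈ 0.280

0.280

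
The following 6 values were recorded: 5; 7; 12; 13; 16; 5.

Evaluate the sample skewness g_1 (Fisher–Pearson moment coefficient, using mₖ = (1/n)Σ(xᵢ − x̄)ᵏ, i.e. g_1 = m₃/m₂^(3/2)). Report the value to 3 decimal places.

0.180

x̄ = (5 + 7 + 12 + 13 + 16 + 5) / 6 = 9.6667
deviations (xᵢ − x̄): -4.6667, -2.6667, 2.3333, 3.3333, 6.3333, -4.6667
Σ(xᵢ − x̄)² = 107.3333 ⇒ m₂ = 107.3333/6 = 17.88889
Σ(xᵢ − x̄)³ = 81.5556 ⇒ m₃ = 81.5556/6 = 13.59259
m₂^(3/2) = 17.88889^(1.5) = 75.66152
g_1 = m₃ / m₂^(3/2) = 13.59259 / 75.66152 ≈ 0.180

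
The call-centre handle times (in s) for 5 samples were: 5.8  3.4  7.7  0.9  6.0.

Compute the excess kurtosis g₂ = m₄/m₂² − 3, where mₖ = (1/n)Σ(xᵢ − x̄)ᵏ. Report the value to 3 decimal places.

x̄ = 4.7600
Σ(xᵢ − x̄)² = 28.0120 ⇒ m₂ = 5.60240
Σ(xᵢ − x̄)⁴ = 303.6650 ⇒ m₄ = 60.73300
m₂² = 31.38689
g₂ = m₄/m₂² − 3 = 1.93498 − 3 ≈ -1.065

-1.065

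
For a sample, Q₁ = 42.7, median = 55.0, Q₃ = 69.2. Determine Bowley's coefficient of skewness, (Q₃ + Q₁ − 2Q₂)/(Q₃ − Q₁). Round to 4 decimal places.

0.0717

numerator: Q₃ + Q₁ − 2Q₂ = 69.2 + 42.7 − 2×55.0 = 1.9000
denominator: Q₃ − Q₁ = 69.2 − 42.7 = 26.5000
Bowley skewness = 1.9000 / 26.5000 ≈ 0.0717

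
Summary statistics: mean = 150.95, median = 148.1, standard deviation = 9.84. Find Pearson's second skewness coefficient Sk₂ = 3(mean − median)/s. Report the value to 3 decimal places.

Sk₂ = 3(150.95 − 148.1) / 9.84 = 3 × 2.8500 / 9.84
    = 8.5500 / 9.84 ≈ 0.869

0.869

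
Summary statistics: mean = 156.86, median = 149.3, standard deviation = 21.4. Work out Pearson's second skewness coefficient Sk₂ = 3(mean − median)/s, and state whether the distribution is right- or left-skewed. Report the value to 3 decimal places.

1.060, right-skewed

Sk₂ = 3(156.86 − 149.3) / 21.4 = 3 × 7.5600 / 21.4
    = 22.6800 / 21.4 ≈ 1.060
Sk₂ > 0 ⇒ mean > median ⇒ right-skewed (positive skew).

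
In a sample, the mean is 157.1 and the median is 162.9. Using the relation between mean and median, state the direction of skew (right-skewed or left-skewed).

mean − median = 157.1 − 162.9 = -5.8
mean < median ⇒ the longer tail is on the left ⇒ left-skewed (negatively skewed).

left-skewed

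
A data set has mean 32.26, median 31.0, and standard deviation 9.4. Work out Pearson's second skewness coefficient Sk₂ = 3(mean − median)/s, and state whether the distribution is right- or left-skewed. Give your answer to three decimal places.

0.402, right-skewed

Sk₂ = 3(32.26 − 31.0) / 9.4 = 3 × 1.2600 / 9.4
    = 3.7800 / 9.4 ≈ 0.402
Sk₂ > 0 ⇒ mean > median ⇒ right-skewed (positive skew).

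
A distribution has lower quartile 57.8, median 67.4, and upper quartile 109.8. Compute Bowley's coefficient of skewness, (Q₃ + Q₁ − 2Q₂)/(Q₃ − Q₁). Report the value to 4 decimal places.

0.6308

numerator: Q₃ + Q₁ − 2Q₂ = 109.8 + 57.8 − 2×67.4 = 32.8000
denominator: Q₃ − Q₁ = 109.8 − 57.8 = 52.0000
Bowley skewness = 32.8000 / 52.0000 ≈ 0.6308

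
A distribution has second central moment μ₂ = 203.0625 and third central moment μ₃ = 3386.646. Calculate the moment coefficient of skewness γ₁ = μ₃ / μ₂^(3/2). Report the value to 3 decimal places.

1.170

σ = √μ₂ = √203.0625 = 14.25000
σ³ = μ₂^(3/2) = 2893.64063
γ₁ = μ₃/σ³ = 3386.646 / 2893.64063 ≈ 1.170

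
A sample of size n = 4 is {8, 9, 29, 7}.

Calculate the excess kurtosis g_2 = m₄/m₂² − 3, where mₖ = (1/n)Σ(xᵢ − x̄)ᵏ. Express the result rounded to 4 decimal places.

x̄ = 13.2500
Σ(xᵢ − x̄)² = 332.7500 ⇒ m₂ = 83.18750
Σ(xᵢ − x̄)⁴ = 64146.8281 ⇒ m₄ = 16036.70703
m₂² = 6920.16016
g_2 = m₄/m₂² − 3 = 2.31739 − 3 ≈ -0.6826

-0.6826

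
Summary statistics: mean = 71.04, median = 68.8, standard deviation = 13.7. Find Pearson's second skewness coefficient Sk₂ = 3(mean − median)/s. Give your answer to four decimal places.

Sk₂ = 3(71.04 − 68.8) / 13.7 = 3 × 2.2400 / 13.7
    = 6.7200 / 13.7 ≈ 0.4905

0.4905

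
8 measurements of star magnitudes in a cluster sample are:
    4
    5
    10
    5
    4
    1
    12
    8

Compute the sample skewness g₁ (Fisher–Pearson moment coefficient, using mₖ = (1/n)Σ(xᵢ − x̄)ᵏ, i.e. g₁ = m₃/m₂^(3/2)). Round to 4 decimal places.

x̄ = (4 + 5 + 10 + 5 + 4 + 1 + 12 + 8) / 8 = 6.1250
deviations (xᵢ − x̄): -2.1250, -1.1250, 3.8750, -1.1250, -2.1250, -5.1250, 5.8750, 1.8750
Σ(xᵢ − x̄)² = 90.8750 ⇒ m₂ = 90.8750/8 = 11.35938
Σ(xᵢ − x̄)³ = 110.9063 ⇒ m₃ = 110.9063/8 = 13.86328
m₂^(3/2) = 11.35938^(1.5) = 38.28526
g₁ = m₃ / m₂^(3/2) = 13.86328 / 38.28526 ≈ 0.3621

0.3621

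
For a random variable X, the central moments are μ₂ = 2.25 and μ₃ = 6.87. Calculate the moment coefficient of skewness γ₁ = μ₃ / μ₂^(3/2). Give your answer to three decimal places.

σ = √μ₂ = √2.25 = 1.50000
σ³ = μ₂^(3/2) = 3.37500
γ₁ = μ₃/σ³ = 6.87 / 3.37500 ≈ 2.036

2.036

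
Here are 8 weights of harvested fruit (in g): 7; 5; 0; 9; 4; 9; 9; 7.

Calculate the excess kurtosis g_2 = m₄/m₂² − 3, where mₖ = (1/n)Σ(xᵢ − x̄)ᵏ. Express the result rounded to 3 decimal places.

-0.141

x̄ = 6.2500
Σ(xᵢ − x̄)² = 69.5000 ⇒ m₂ = 8.68750
Σ(xᵢ − x̄)⁴ = 1726.1563 ⇒ m₄ = 215.76953
m₂² = 75.47266
g_2 = m₄/m₂² − 3 = 2.85891 − 3 ≈ -0.141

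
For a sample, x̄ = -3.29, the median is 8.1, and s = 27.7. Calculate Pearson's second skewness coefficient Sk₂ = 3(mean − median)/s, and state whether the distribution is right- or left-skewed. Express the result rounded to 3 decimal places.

Sk₂ = 3(-3.29 − 8.1) / 27.7 = 3 × -11.3900 / 27.7
    = -34.1700 / 27.7 ≈ -1.234
Sk₂ < 0 ⇒ mean < median ⇒ left-skewed (negative skew).

-1.234, left-skewed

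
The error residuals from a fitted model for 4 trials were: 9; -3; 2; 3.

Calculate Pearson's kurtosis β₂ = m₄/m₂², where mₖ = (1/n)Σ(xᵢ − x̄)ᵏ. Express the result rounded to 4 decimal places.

x̄ = 2.7500
Σ(xᵢ − x̄)² = 72.7500 ⇒ m₂ = 18.18750
Σ(xᵢ − x̄)⁴ = 2619.3281 ⇒ m₄ = 654.83203
m₂² = 330.78516
β₂ = m₄/m₂² = 654.83203 / 330.78516 ≈ 1.9796

1.9796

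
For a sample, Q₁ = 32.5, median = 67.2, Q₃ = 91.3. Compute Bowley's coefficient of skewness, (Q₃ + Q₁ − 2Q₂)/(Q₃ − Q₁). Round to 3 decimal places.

numerator: Q₃ + Q₁ − 2Q₂ = 91.3 + 32.5 − 2×67.2 = -10.6000
denominator: Q₃ − Q₁ = 91.3 − 32.5 = 58.8000
Bowley skewness = -10.6000 / 58.8000 ≈ -0.180

-0.180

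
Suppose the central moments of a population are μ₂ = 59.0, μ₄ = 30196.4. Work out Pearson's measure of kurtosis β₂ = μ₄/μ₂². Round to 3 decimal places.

μ₂² = 59.0² = 3481.00000
μ₄/μ₂² = 30196.4 / 3481.00000 = 8.67463
β₂ ≈ 8.675

8.675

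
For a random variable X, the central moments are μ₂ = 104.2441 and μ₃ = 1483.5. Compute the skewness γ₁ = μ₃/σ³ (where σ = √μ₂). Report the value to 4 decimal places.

σ = √μ₂ = √104.2441 = 10.21000
σ³ = μ₂^(3/2) = 1064.33226
γ₁ = μ₃/σ³ = 1483.5 / 1064.33226 ≈ 1.3938

1.3938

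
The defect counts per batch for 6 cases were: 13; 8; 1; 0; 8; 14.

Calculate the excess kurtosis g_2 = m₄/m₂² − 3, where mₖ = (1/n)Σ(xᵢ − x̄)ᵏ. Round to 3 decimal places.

x̄ = 7.3333
Σ(xᵢ − x̄)² = 171.3333 ⇒ m₂ = 28.55556
Σ(xᵢ − x̄)⁴ = 7507.7778 ⇒ m₄ = 1251.29630
m₂² = 815.41975
g_2 = m₄/m₂² − 3 = 1.53454 − 3 ≈ -1.465

-1.465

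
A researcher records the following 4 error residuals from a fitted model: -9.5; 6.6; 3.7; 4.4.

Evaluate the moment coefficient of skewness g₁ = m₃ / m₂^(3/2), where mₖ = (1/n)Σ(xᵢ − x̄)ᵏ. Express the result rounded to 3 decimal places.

x̄ = (-9.5 + 6.6 + 3.7 + 4.4) / 4 = 1.3000
deviations (xᵢ − x̄): -10.8000, 5.3000, 2.4000, 3.1000
Σ(xᵢ − x̄)² = 160.1000 ⇒ m₂ = 160.1000/4 = 40.02500
Σ(xᵢ − x̄)³ = -1067.2200 ⇒ m₃ = -1067.2200/4 = -266.80500
m₂^(3/2) = 40.02500^(1.5) = 253.21942
g₁ = m₃ / m₂^(3/2) = -266.80500 / 253.21942 ≈ -1.054

-1.054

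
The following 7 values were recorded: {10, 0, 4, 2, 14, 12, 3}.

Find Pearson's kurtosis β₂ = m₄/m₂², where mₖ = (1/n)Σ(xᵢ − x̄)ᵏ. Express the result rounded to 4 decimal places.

1.4474

x̄ = 6.4286
Σ(xᵢ − x̄)² = 179.7143 ⇒ m₂ = 25.67347
Σ(xᵢ − x̄)⁴ = 6678.0466 ⇒ m₄ = 954.00666
m₂² = 659.12703
β₂ = m₄/m₂² = 954.00666 / 659.12703 ≈ 1.4474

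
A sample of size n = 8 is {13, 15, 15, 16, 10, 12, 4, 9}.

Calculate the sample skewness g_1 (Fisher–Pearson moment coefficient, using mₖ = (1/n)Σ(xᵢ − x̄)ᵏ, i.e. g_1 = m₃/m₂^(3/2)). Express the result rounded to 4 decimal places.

x̄ = (13 + 15 + 15 + 16 + 10 + 12 + 4 + 9) / 8 = 11.7500
deviations (xᵢ − x̄): 1.2500, 3.2500, 3.2500, 4.2500, -1.7500, 0.2500, -7.7500, -2.7500
Σ(xᵢ − x̄)² = 111.5000 ⇒ m₂ = 111.5000/8 = 13.93750
Σ(xᵢ − x̄)³ = -344.2500 ⇒ m₃ = -344.2500/8 = -43.03125
m₂^(3/2) = 13.93750^(1.5) = 52.03281
g_1 = m₃ / m₂^(3/2) = -43.03125 / 52.03281 ≈ -0.8270

-0.8270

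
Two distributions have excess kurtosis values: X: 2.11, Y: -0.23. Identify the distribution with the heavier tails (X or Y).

X

Higher excess kurtosis ⇒ heavier tails relative to the normal distribution.
2.11 vs -0.23: the larger is 2.11, so X has heavier tails. (X is leptokurtic — heavier-than-normal tails; the other is platykurtic.)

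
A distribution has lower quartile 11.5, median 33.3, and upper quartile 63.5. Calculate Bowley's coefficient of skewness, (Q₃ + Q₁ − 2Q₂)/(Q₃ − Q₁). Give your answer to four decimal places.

0.1615

numerator: Q₃ + Q₁ − 2Q₂ = 63.5 + 11.5 − 2×33.3 = 8.4000
denominator: Q₃ − Q₁ = 63.5 − 11.5 = 52.0000
Bowley skewness = 8.4000 / 52.0000 ≈ 0.1615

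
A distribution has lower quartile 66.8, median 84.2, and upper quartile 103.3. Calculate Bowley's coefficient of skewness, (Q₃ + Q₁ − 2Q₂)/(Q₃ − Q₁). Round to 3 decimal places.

numerator: Q₃ + Q₁ − 2Q₂ = 103.3 + 66.8 − 2×84.2 = 1.7000
denominator: Q₃ − Q₁ = 103.3 − 66.8 = 36.5000
Bowley skewness = 1.7000 / 36.5000 ≈ 0.047

0.047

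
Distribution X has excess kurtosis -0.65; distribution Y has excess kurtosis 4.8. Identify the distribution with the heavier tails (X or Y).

Y

Higher excess kurtosis ⇒ heavier tails relative to the normal distribution.
-0.65 vs 4.8: the larger is 4.8, so Y has heavier tails. (Y is leptokurtic — heavier-than-normal tails; the other is platykurtic.)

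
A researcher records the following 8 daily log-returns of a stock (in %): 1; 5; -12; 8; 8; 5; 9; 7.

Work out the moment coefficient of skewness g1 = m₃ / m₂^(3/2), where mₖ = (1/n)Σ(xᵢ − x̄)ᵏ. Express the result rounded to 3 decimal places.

x̄ = (1 + 5 - 12 + 8 + 8 + 5 + 9 + 7) / 8 = 3.8750
deviations (xᵢ − x̄): -2.8750, 1.1250, -15.8750, 4.1250, 4.1250, 1.1250, 5.1250, 3.1250
Σ(xᵢ − x̄)² = 332.8750 ⇒ m₂ = 332.8750/8 = 41.60938
Σ(xᵢ − x̄)³ = -3716.1563 ⇒ m₃ = -3716.1563/8 = -464.51953
m₂^(3/2) = 41.60938^(1.5) = 268.40264
g1 = m₃ / m₂^(3/2) = -464.51953 / 268.40264 ≈ -1.731

-1.731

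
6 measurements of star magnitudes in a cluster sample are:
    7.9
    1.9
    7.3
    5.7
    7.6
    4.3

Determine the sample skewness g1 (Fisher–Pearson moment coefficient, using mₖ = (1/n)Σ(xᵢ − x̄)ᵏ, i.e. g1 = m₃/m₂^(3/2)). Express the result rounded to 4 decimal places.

-0.7332

x̄ = (7.9 + 1.9 + 7.3 + 5.7 + 7.6 + 4.3) / 6 = 5.7833
deviations (xᵢ − x̄): 2.1167, -3.8833, 1.5167, -0.0833, 1.8167, -1.4833
Σ(xᵢ − x̄)² = 27.3683 ⇒ m₂ = 27.3683/6 = 4.56139
Σ(xᵢ − x̄)³ = -42.8586 ⇒ m₃ = -42.8586/6 = -7.14309
m₂^(3/2) = 4.56139^(1.5) = 9.74194
g1 = m₃ / m₂^(3/2) = -7.14309 / 9.74194 ≈ -0.7332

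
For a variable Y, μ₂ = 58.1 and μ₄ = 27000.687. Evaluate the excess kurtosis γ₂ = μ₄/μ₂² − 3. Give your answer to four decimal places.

4.9988

μ₂² = 58.1² = 3375.61000
μ₄/μ₂² = 27000.687 / 3375.61000 = 7.99876
γ₂ = 7.99876 − 3 ≈ 4.9988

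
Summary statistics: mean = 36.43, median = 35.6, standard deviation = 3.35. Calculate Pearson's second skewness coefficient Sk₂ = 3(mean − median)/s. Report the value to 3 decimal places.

0.743

Sk₂ = 3(36.43 − 35.6) / 3.35 = 3 × 0.8300 / 3.35
    = 2.4900 / 3.35 ≈ 0.743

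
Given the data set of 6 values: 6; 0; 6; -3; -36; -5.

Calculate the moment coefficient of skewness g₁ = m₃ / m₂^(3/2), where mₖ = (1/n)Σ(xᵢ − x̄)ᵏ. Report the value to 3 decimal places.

x̄ = (6 + 0 + 6 - 3 - 36 - 5) / 6 = -5.3333
deviations (xᵢ − x̄): 11.3333, 5.3333, 11.3333, 2.3333, -30.6667, 0.3333
Σ(xᵢ − x̄)² = 1231.3333 ⇒ m₂ = 1231.3333/6 = 205.22222
Σ(xᵢ − x̄)³ = -25764.4444 ⇒ m₃ = -25764.4444/6 = -4294.07407
m₂^(3/2) = 205.22222^(1.5) = 2939.92722
g₁ = m₃ / m₂^(3/2) = -4294.07407 / 2939.92722 ≈ -1.461

-1.461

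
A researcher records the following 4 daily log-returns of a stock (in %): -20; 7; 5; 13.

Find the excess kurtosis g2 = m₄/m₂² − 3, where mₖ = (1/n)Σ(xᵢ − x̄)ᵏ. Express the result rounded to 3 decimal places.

x̄ = 1.2500
Σ(xᵢ − x̄)² = 636.7500 ⇒ m₂ = 159.18750
Σ(xᵢ − x̄)⁴ = 224260.8281 ⇒ m₄ = 56065.20703
m₂² = 25340.66016
g2 = m₄/m₂² − 3 = 2.21246 − 3 ≈ -0.788

-0.788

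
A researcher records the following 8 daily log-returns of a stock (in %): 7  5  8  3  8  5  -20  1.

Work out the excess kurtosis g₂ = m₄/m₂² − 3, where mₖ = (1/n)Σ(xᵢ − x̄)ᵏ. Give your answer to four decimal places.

x̄ = 2.1250
Σ(xᵢ − x̄)² = 600.8750 ⇒ m₂ = 75.10938
Σ(xᵢ − x̄)⁴ = 242711.8379 ⇒ m₄ = 30338.97974
m₂² = 5641.41821
g₂ = m₄/m₂² − 3 = 5.37790 − 3 ≈ 2.3779

2.3779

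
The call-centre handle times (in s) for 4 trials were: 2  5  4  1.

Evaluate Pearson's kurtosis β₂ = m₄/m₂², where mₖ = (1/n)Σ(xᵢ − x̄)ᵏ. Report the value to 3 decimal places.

1.360

x̄ = 3.0000
Σ(xᵢ − x̄)² = 10.0000 ⇒ m₂ = 2.50000
Σ(xᵢ − x̄)⁴ = 34.0000 ⇒ m₄ = 8.50000
m₂² = 6.25000
β₂ = m₄/m₂² = 8.50000 / 6.25000 ≈ 1.360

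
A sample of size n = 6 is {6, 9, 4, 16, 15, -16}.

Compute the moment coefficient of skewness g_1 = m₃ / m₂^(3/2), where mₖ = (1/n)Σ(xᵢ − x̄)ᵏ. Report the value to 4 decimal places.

-1.1425

x̄ = (6 + 9 + 4 + 16 + 15 - 16) / 6 = 5.6667
deviations (xᵢ − x̄): 0.3333, 3.3333, -1.6667, 10.3333, 9.3333, -21.6667
Σ(xᵢ − x̄)² = 677.3333 ⇒ m₂ = 677.3333/6 = 112.88889
Σ(xᵢ − x̄)³ = -8222.4444 ⇒ m₃ = -8222.4444/6 = -1370.40741
m₂^(3/2) = 112.88889^(1.5) = 1199.43522
g_1 = m₃ / m₂^(3/2) = -1370.40741 / 1199.43522 ≈ -1.1425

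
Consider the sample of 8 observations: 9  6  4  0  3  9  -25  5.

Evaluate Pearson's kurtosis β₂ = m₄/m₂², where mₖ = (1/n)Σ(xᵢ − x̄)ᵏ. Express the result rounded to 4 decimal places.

5.3413

x̄ = 1.3750
Σ(xᵢ − x̄)² = 857.8750 ⇒ m₂ = 107.23438
Σ(xᵢ − x̄)⁴ = 491364.8066 ⇒ m₄ = 61420.60083
m₂² = 11499.21118
β₂ = m₄/m₂² = 61420.60083 / 11499.21118 ≈ 5.3413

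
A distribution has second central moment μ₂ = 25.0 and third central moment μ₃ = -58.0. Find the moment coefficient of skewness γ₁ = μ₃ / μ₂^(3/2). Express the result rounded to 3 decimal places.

-0.464

σ = √μ₂ = √25.0 = 5.00000
σ³ = μ₂^(3/2) = 125.00000
γ₁ = μ₃/σ³ = -58.0 / 125.00000 ≈ -0.464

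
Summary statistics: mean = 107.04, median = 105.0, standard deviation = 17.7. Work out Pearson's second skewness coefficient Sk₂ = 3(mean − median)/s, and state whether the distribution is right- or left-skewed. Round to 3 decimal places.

Sk₂ = 3(107.04 − 105.0) / 17.7 = 3 × 2.0400 / 17.7
    = 6.1200 / 17.7 ≈ 0.346
Sk₂ > 0 ⇒ mean > median ⇒ right-skewed (positive skew).

0.346, right-skewed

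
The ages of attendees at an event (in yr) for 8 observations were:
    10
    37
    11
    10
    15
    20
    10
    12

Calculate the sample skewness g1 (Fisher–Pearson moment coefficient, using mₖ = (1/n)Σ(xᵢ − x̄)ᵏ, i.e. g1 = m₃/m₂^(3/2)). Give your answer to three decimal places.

x̄ = (10 + 37 + 11 + 10 + 15 + 20 + 10 + 12) / 8 = 15.6250
deviations (xᵢ − x̄): -5.6250, 21.3750, -4.6250, -5.6250, -0.6250, 4.3750, -5.6250, -3.6250
Σ(xᵢ − x̄)² = 605.8750 ⇒ m₂ = 605.8750/8 = 75.73438
Σ(xᵢ − x̄)³ = 9169.0313 ⇒ m₃ = 9169.0313/8 = 1146.12891
m₂^(3/2) = 75.73438^(1.5) = 659.08218
g1 = m₃ / m₂^(3/2) = 1146.12891 / 659.08218 ≈ 1.739

1.739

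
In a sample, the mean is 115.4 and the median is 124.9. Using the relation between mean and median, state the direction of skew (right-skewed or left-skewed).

mean − median = 115.4 − 124.9 = -9.5
mean < median ⇒ the longer tail is on the left ⇒ left-skewed (negatively skewed).

left-skewed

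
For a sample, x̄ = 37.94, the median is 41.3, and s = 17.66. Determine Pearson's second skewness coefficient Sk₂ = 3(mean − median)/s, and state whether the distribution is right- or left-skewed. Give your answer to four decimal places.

Sk₂ = 3(37.94 − 41.3) / 17.66 = 3 × -3.3600 / 17.66
    = -10.0800 / 17.66 ≈ -0.5708
Sk₂ < 0 ⇒ mean < median ⇒ left-skewed (negative skew).

-0.5708, left-skewed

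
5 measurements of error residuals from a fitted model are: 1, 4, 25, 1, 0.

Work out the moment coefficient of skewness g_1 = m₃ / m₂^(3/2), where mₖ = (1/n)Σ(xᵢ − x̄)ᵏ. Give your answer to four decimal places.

1.4285

x̄ = (1 + 4 + 25 + 1 + 0) / 5 = 6.2000
deviations (xᵢ − x̄): -5.2000, -2.2000, 18.8000, -5.2000, -6.2000
Σ(xᵢ − x̄)² = 450.8000 ⇒ m₂ = 450.8000/5 = 90.16000
Σ(xᵢ − x̄)³ = 6114.4800 ⇒ m₃ = 6114.4800/5 = 1222.89600
m₂^(3/2) = 90.16000^(1.5) = 856.09282
g_1 = m₃ / m₂^(3/2) = 1222.89600 / 856.09282 ≈ 1.4285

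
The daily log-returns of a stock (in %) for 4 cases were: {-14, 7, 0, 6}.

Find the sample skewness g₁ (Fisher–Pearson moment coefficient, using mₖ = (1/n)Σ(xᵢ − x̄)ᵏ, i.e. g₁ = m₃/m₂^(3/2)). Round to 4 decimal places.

-0.8394

x̄ = (-14 + 7 + 0 + 6) / 4 = -0.2500
deviations (xᵢ − x̄): -13.7500, 7.2500, 0.2500, 6.2500
Σ(xᵢ − x̄)² = 280.7500 ⇒ m₂ = 280.7500/4 = 70.18750
Σ(xᵢ − x̄)³ = -1974.3750 ⇒ m₃ = -1974.3750/4 = -493.59375
m₂^(3/2) = 70.18750^(1.5) = 588.01670
g₁ = m₃ / m₂^(3/2) = -493.59375 / 588.01670 ≈ -0.8394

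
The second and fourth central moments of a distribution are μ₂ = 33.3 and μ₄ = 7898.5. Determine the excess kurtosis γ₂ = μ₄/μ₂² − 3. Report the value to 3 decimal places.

4.123

μ₂² = 33.3² = 1108.89000
μ₄/μ₂² = 7898.5 / 1108.89000 = 7.12289
γ₂ = 7.12289 − 3 ≈ 4.123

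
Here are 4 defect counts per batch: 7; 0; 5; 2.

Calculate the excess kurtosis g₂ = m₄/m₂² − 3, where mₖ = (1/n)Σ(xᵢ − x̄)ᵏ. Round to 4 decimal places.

-1.5244

x̄ = 3.5000
Σ(xᵢ − x̄)² = 29.0000 ⇒ m₂ = 7.25000
Σ(xᵢ − x̄)⁴ = 310.2500 ⇒ m₄ = 77.56250
m₂² = 52.56250
g₂ = m₄/m₂² − 3 = 1.47562 − 3 ≈ -1.5244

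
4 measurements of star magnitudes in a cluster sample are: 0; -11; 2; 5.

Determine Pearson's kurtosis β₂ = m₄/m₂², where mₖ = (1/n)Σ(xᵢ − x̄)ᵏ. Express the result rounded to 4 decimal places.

2.1351

x̄ = -1.0000
Σ(xᵢ − x̄)² = 146.0000 ⇒ m₂ = 36.50000
Σ(xᵢ − x̄)⁴ = 11378.0000 ⇒ m₄ = 2844.50000
m₂² = 1332.25000
β₂ = m₄/m₂² = 2844.50000 / 1332.25000 ≈ 2.1351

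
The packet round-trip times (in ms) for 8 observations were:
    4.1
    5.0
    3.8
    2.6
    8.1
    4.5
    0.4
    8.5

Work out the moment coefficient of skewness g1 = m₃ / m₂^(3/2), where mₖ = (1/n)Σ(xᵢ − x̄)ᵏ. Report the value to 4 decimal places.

x̄ = (4.1 + 5.0 + 3.8 + 2.6 + 8.1 + 4.5 + 0.4 + 8.5) / 8 = 4.6250
deviations (xᵢ − x̄): -0.5250, 0.3750, -0.8250, -2.0250, 3.4750, -0.1250, -4.2250, 3.8750
Σ(xᵢ − x̄)² = 50.1550 ⇒ m₂ = 50.1550/8 = 6.26937
Σ(xᵢ − x̄)³ = 15.7703 ⇒ m₃ = 15.7703/8 = 1.97128
m₂^(3/2) = 6.26937^(1.5) = 15.69771
g1 = m₃ / m₂^(3/2) = 1.97128 / 15.69771 ≈ 0.1256

0.1256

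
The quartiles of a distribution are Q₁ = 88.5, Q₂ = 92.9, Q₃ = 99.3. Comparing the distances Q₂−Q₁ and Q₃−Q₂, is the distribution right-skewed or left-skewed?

right-skewed

Q₂ − Q₁ = 4.4;  Q₃ − Q₂ = 6.4
Q₃ − Q₂ > Q₂ − Q₁ ⇒ the upper half is more spread out ⇒ right-skewed.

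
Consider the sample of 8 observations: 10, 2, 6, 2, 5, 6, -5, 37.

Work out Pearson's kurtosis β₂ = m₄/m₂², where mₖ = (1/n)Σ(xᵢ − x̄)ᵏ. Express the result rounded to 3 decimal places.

x̄ = 7.8750
Σ(xᵢ − x̄)² = 1102.8750 ⇒ m₂ = 137.85938
Σ(xᵢ − x̄)⁴ = 749528.9004 ⇒ m₄ = 93691.11255
m₂² = 19005.20728
β₂ = m₄/m₂² = 93691.11255 / 19005.20728 ≈ 4.930

4.930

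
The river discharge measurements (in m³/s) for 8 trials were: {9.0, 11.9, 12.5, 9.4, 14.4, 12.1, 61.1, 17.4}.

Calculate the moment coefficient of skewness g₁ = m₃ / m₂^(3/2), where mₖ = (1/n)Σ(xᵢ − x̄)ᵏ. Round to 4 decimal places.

2.1641

x̄ = (9.0 + 11.9 + 12.5 + 9.4 + 14.4 + 12.1 + 61.1 + 17.4) / 8 = 18.4750
deviations (xᵢ − x̄): -9.4750, -6.5750, -5.9750, -9.0750, -4.0750, -6.3750, 42.6250, -1.0750
Σ(xᵢ − x̄)² = 2126.3550 ⇒ m₂ = 2126.3550/8 = 265.79438
Σ(xᵢ − x̄)³ = 75021.4148 ⇒ m₃ = 75021.4148/8 = 9377.67684
m₂^(3/2) = 265.79438^(1.5) = 4333.29922
g₁ = m₃ / m₂^(3/2) = 9377.67684 / 4333.29922 ≈ 2.1641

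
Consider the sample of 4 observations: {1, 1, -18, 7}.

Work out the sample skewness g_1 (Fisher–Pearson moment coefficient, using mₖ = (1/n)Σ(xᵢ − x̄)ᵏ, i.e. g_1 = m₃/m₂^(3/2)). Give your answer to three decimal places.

-0.912

x̄ = (1 + 1 - 18 + 7) / 4 = -2.2500
deviations (xᵢ − x̄): 3.2500, 3.2500, -15.7500, 9.2500
Σ(xᵢ − x̄)² = 354.7500 ⇒ m₂ = 354.7500/4 = 88.68750
Σ(xᵢ − x̄)³ = -3046.8750 ⇒ m₃ = -3046.8750/4 = -761.71875
m₂^(3/2) = 88.68750^(1.5) = 835.20603
g_1 = m₃ / m₂^(3/2) = -761.71875 / 835.20603 ≈ -0.912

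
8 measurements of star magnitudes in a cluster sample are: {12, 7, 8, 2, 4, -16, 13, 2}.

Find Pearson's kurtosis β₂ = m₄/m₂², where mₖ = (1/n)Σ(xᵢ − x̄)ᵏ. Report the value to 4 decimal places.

4.0954

x̄ = 4.0000
Σ(xᵢ − x̄)² = 578.0000 ⇒ m₂ = 72.25000
Σ(xᵢ − x̄)⁴ = 171026.0000 ⇒ m₄ = 21378.25000
m₂² = 5220.06250
β₂ = m₄/m₂² = 21378.25000 / 5220.06250 ≈ 4.0954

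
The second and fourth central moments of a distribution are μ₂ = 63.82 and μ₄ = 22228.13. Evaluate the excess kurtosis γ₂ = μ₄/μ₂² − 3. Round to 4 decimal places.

μ₂² = 63.82² = 4072.99240
μ₄/μ₂² = 22228.13 / 4072.99240 = 5.45744
γ₂ = 5.45744 − 3 ≈ 2.4574

2.4574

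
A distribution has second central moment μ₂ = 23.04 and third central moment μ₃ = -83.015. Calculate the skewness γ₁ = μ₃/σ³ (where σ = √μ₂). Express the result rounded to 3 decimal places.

-0.751

σ = √μ₂ = √23.04 = 4.80000
σ³ = μ₂^(3/2) = 110.59200
γ₁ = μ₃/σ³ = -83.015 / 110.59200 ≈ -0.751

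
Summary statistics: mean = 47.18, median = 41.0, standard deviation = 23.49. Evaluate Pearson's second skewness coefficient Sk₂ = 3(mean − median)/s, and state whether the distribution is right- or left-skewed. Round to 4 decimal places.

0.7893, right-skewed

Sk₂ = 3(47.18 − 41.0) / 23.49 = 3 × 6.1800 / 23.49
    = 18.5400 / 23.49 ≈ 0.7893
Sk₂ > 0 ⇒ mean > median ⇒ right-skewed (positive skew).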